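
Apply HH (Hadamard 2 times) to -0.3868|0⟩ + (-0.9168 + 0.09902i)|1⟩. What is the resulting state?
-0.3868|0⟩ + (-0.9168 + 0.09902i)|1⟩

H² = I, so an even number of Hadamards cancels: H^2 = I and the state is unchanged.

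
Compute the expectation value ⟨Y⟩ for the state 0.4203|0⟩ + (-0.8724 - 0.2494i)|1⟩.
-0.2096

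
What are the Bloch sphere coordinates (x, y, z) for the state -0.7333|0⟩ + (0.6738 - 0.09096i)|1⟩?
(-0.9882, 0.1334, 0.07545)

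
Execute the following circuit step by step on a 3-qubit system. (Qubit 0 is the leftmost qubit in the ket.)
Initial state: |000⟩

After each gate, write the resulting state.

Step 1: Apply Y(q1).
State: i|010⟩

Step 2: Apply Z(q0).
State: i|010⟩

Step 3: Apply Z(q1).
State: -i|010⟩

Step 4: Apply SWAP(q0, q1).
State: -i|100⟩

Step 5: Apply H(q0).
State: -(1/√2)i|000⟩ + (1/√2)i|100⟩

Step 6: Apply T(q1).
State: -(1/√2)i|000⟩ + (1/√2)i|100⟩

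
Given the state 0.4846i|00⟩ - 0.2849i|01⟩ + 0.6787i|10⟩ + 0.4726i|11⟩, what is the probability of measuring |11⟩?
0.2234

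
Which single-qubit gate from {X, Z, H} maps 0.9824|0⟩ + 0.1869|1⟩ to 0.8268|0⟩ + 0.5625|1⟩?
H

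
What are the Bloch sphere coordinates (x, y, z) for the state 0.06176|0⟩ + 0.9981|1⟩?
(0.1233, 0, -0.9924)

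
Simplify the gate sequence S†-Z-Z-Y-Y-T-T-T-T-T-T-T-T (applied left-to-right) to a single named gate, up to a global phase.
S†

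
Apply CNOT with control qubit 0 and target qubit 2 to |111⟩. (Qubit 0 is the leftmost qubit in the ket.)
|110⟩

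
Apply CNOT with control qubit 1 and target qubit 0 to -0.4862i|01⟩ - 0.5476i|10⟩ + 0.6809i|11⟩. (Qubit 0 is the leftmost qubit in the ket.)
0.6809i|01⟩ - 0.5476i|10⟩ - 0.4862i|11⟩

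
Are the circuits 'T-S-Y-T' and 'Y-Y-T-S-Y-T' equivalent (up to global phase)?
Yes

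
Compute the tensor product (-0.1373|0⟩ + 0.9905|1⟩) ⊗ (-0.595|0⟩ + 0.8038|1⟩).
0.08169|00⟩ - 0.1104|01⟩ - 0.5893|10⟩ + 0.7962|11⟩

amp(|b₁b₂…⟩) = product of the factor amplitudes for bits b₁, b₂, …; only kets whose every factor amplitude is nonzero survive.
|00⟩: (-0.1373)(-0.595) = 0.08169
|01⟩: (-0.1373)(0.8038) = -0.1104
|10⟩: (0.9905)(-0.595) = -0.5893
|11⟩: (0.9905)(0.8038) = 0.7962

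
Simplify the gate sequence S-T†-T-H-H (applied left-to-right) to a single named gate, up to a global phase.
S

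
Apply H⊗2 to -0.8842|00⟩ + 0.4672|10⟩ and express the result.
-0.2085|00⟩ - 0.2085|01⟩ - 0.6757|10⟩ - 0.6757|11⟩

H⊗2 gives amp(|y⟩) = (1/2) Σ_x (−1)^(x·y) amp(|x⟩), where x·y is the number of positions in which both x and y have a 1.
|00⟩: (-0.8842 + 0.4672)/2 = -0.2085
|01⟩: (-0.8842 + 0.4672)/2 = -0.2085
|10⟩: (-0.8842 - 0.4672)/2 = -0.6757
|11⟩: (-0.8842 - 0.4672)/2 = -0.6757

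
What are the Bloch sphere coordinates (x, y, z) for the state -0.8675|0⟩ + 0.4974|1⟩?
(-0.863, 0, 0.5051)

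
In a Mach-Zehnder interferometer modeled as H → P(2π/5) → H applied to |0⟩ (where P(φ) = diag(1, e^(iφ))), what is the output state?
(0.6545 + 0.4755i)|0⟩ + (0.3455 - 0.4755i)|1⟩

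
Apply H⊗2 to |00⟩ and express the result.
1/2|00⟩ + 1/2|01⟩ + 1/2|10⟩ + 1/2|11⟩

H⊗2 gives amp(|y⟩) = (1/2) Σ_x (−1)^(x·y) amp(|x⟩), where x·y is the number of positions in which both x and y have a 1.
|00⟩: (1)/2 = 1/2
|01⟩: (1)/2 = 1/2
|10⟩: (1)/2 = 1/2
|11⟩: (1)/2 = 1/2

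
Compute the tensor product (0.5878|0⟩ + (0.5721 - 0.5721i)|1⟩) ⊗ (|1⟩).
0.5878|01⟩ + (0.5721 - 0.5721i)|11⟩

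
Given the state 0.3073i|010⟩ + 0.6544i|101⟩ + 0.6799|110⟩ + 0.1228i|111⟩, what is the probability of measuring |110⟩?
0.4623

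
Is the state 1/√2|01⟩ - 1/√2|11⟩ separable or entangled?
Separable

Writing the state as a|00⟩ + b|01⟩ + c|10⟩ + d|11⟩, it is a product state iff ad − bc = 0.
Here (a, b, c, d) = (0, 1/√2, 0, -1/√2): ad − bc = (0)(-1/√2) − (1/√2)(0) = 0, so the state is separable.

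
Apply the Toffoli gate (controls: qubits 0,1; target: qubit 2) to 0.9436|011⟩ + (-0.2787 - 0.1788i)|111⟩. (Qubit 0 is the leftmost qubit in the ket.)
0.9436|011⟩ + (-0.2787 - 0.1788i)|110⟩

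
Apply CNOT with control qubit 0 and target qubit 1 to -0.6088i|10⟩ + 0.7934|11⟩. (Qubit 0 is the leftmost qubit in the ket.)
0.7934|10⟩ - 0.6088i|11⟩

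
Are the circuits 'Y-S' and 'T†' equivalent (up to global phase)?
No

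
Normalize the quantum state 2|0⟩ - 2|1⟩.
1/√2|0⟩ - 1/√2|1⟩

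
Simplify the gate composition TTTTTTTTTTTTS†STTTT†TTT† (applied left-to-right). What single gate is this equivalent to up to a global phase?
T†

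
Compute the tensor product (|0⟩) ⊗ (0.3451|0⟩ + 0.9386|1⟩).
0.3451|00⟩ + 0.9386|01⟩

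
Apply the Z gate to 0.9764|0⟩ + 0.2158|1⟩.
0.9764|0⟩ - 0.2158|1⟩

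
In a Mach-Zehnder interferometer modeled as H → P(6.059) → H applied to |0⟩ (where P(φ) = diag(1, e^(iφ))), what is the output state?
(0.9875 - 0.1112i)|0⟩ + (0.01251 + 0.1112i)|1⟩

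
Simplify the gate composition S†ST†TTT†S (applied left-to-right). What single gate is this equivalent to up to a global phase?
S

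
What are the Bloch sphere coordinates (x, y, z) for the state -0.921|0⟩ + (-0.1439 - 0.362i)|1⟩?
(0.2651, 0.6668, 0.6965)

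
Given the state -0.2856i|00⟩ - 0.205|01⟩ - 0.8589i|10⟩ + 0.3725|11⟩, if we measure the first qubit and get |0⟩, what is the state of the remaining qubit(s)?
-0.8124i|0⟩ - 0.5831|1⟩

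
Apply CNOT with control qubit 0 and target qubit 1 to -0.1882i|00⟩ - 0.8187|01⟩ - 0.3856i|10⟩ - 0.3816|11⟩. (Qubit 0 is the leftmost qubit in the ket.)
-0.1882i|00⟩ - 0.8187|01⟩ - 0.3816|10⟩ - 0.3856i|11⟩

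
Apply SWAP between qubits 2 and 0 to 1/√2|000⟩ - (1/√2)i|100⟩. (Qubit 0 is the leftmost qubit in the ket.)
1/√2|000⟩ - (1/√2)i|001⟩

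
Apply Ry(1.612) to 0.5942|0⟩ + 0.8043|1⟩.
-0.1689|0⟩ + 0.9856|1⟩

Ry(1.612) = [[cos(θ/2), −sin(θ/2)], [sin(θ/2), cos(θ/2)]]; θ = 1.612, cos(θ/2) ≈ 0.69239, sin(θ/2) ≈ 0.721523.
With a = amp(|0⟩) = 0.5942 and b = amp(|1⟩) = 0.8043:
new amp(|0⟩) = (0.69239)·a + (-0.721523)·b = -0.1689
new amp(|1⟩) = (0.721523)·a + (0.69239)·b = 0.9856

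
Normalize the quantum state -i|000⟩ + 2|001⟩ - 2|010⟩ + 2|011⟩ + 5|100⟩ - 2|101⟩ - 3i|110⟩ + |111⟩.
-0.1387i|000⟩ + 0.2774|001⟩ - 0.2774|010⟩ + 0.2774|011⟩ + 0.6934|100⟩ - 0.2774|101⟩ - 0.416i|110⟩ + 0.1387|111⟩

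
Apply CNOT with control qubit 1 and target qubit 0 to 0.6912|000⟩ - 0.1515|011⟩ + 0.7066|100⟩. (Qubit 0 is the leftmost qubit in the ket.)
0.6912|000⟩ + 0.7066|100⟩ - 0.1515|111⟩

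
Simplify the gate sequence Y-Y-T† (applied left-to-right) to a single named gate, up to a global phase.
T†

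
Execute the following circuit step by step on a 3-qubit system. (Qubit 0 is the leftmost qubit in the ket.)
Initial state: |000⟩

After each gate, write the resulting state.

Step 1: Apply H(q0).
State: 1/√2|000⟩ + 1/√2|100⟩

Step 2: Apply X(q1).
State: 1/√2|010⟩ + 1/√2|110⟩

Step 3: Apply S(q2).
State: 1/√2|010⟩ + 1/√2|110⟩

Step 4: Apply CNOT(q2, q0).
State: 1/√2|010⟩ + 1/√2|110⟩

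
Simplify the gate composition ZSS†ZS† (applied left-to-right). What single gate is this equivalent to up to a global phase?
S†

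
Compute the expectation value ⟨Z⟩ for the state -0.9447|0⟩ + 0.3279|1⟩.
0.7849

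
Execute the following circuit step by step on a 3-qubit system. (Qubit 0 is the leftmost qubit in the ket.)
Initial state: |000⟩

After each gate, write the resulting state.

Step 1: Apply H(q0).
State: 1/√2|000⟩ + 1/√2|100⟩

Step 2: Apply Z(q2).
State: 1/√2|000⟩ + 1/√2|100⟩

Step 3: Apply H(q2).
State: 1/2|000⟩ + 1/2|001⟩ + 1/2|100⟩ + 1/2|101⟩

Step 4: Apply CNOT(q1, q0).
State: 1/2|000⟩ + 1/2|001⟩ + 1/2|100⟩ + 1/2|101⟩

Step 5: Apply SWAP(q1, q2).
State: 1/2|000⟩ + 1/2|010⟩ + 1/2|100⟩ + 1/2|110⟩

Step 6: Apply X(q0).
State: 1/2|000⟩ + 1/2|010⟩ + 1/2|100⟩ + 1/2|110⟩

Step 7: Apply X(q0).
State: 1/2|000⟩ + 1/2|010⟩ + 1/2|100⟩ + 1/2|110⟩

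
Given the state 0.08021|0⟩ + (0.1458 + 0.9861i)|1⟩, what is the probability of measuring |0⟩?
0.006434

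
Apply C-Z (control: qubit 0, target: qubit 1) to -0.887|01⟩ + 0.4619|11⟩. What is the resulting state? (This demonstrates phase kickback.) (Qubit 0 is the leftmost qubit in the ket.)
-0.887|01⟩ - 0.4619|11⟩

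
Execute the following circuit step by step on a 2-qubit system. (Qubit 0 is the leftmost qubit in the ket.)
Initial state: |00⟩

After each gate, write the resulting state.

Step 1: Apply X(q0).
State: |10⟩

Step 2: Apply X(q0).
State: |00⟩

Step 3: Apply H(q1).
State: 1/√2|00⟩ + 1/√2|01⟩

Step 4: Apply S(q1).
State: 1/√2|00⟩ + (1/√2)i|01⟩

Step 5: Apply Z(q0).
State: 1/√2|00⟩ + (1/√2)i|01⟩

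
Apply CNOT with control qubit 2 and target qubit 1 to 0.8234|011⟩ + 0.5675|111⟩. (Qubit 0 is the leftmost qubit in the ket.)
0.8234|001⟩ + 0.5675|101⟩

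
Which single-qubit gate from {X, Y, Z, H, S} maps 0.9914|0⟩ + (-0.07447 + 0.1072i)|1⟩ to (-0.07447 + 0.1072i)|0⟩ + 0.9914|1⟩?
X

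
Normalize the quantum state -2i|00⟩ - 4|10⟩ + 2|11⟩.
-(1/√6)i|00⟩ - 0.8165|10⟩ + 1/√6|11⟩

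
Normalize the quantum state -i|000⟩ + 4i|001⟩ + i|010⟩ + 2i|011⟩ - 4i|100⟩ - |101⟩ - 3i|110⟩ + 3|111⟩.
-0.1325i|000⟩ + 0.5298i|001⟩ + 0.1325i|010⟩ + 0.2649i|011⟩ - 0.5298i|100⟩ - 0.1325|101⟩ - 0.3974i|110⟩ + 0.3974|111⟩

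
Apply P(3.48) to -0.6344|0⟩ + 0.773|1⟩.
-0.6344|0⟩ + (-0.7292 - 0.2566i)|1⟩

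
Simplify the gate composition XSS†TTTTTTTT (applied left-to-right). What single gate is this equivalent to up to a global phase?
X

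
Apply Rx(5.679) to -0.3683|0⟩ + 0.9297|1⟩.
(0.3516 - 0.2766i)|0⟩ + (-0.8876 + 0.1096i)|1⟩

Rx(5.679) = [[cos(θ/2), −i·sin(θ/2)], [−i·sin(θ/2), cos(θ/2)]]; θ = 5.679, cos(θ/2) ≈ -0.954716, sin(θ/2) ≈ 0.297519.
With a = amp(|0⟩) = -0.3683 and b = amp(|1⟩) = 0.9297:
new amp(|0⟩) = (-0.954716)·a + (-0.297519i)·b = (0.3516 - 0.2766i)
new amp(|1⟩) = (-0.297519i)·a + (-0.954716)·b = (-0.8876 + 0.1096i)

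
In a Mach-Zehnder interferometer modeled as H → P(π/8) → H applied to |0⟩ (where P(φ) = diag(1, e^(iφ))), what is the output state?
(0.9619 + 0.1913i)|0⟩ + (0.03806 - 0.1913i)|1⟩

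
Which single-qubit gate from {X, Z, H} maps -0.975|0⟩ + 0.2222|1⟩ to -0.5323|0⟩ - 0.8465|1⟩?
H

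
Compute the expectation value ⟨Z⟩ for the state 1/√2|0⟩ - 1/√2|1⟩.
0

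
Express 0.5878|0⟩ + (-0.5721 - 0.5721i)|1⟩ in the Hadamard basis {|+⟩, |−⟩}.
(0.0111 - 0.4045i)|+⟩ + (0.8202 + 0.4045i)|−⟩

With |ψ⟩ = α|0⟩ + β|1⟩, the Hadamard-basis coefficients are ⟨+|ψ⟩ = (α + β)/√2 and ⟨−|ψ⟩ = (α − β)/√2.
Here α = 0.5878, β = (-0.5721 - 0.5721i): (α + β)/√2 = (0.0111 - 0.4045i), (α − β)/√2 = (0.8202 + 0.4045i).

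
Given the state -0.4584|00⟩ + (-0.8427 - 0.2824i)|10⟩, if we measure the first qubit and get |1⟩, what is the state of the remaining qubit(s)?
(-0.9482 - 0.3177i)|0⟩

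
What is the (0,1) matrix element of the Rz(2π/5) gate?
0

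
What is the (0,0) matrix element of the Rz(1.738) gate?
(0.6456 - 0.7637i)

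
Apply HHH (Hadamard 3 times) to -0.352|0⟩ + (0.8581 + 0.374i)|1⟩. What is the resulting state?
(0.3579 + 0.2645i)|0⟩ + (-0.8557 - 0.2645i)|1⟩

H² = I, so H^3 = H: a single Hadamard. With (a, b) = (-0.352, (0.8581 + 0.374i)), H gives ((a + b)/√2, (a − b)/√2) = ((0.3579 + 0.2645i), (-0.8557 - 0.2645i)).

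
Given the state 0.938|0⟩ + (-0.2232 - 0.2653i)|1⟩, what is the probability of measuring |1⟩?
0.1202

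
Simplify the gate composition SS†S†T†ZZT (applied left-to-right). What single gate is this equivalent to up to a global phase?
S†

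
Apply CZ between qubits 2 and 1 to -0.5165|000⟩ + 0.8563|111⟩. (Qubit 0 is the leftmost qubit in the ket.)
-0.5165|000⟩ - 0.8563|111⟩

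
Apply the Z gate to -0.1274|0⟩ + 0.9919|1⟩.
-0.1274|0⟩ - 0.9919|1⟩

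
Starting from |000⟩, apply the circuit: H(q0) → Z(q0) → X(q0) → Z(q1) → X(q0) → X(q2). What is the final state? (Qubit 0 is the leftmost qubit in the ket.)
1/√2|001⟩ - 1/√2|101⟩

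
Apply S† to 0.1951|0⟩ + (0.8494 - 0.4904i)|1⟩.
0.1951|0⟩ + (-0.4904 - 0.8494i)|1⟩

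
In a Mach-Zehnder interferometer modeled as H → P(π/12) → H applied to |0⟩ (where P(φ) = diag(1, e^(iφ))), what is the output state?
(0.983 + 0.1294i)|0⟩ + (0.01704 - 0.1294i)|1⟩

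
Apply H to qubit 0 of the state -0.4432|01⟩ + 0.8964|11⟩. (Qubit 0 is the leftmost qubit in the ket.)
0.3205|01⟩ - 0.9472|11⟩

H on qubit 0 mixes each pair of kets that differ only in qubit 0: amplitudes (a, b) of (|…0…⟩, |…1…⟩) become ((a + b)/√2, (a − b)/√2). Kets absent from the input have amplitude 0.
(|01⟩, |11⟩): (a, b) = (-0.4432, 0.8964) → (0.3205, -0.9472)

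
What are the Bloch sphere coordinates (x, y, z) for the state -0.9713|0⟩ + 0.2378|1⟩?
(-0.462, 0, 0.8869)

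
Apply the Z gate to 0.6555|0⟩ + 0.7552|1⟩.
0.6555|0⟩ - 0.7552|1⟩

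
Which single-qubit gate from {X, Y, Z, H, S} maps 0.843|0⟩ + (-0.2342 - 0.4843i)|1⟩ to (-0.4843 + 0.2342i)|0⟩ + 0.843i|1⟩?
Y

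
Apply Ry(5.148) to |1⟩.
-0.5376|0⟩ - 0.8432|1⟩

Ry(5.148) = [[cos(θ/2), −sin(θ/2)], [sin(θ/2), cos(θ/2)]]; θ = 5.148, cos(θ/2) ≈ -0.843198, sin(θ/2) ≈ 0.537604.
With a = amp(|0⟩) = 0 and b = amp(|1⟩) = 1:
new amp(|0⟩) = (-0.843198)·a + (-0.537604)·b = -0.5376
new amp(|1⟩) = (0.537604)·a + (-0.843198)·b = -0.8432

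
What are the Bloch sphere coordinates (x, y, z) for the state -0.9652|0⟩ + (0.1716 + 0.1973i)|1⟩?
(-0.3313, -0.3809, 0.8632)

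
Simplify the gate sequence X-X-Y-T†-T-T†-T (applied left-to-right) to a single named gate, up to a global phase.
Y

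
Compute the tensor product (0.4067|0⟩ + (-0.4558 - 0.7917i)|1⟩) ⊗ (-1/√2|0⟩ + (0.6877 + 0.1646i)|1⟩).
-0.2876|00⟩ + (0.2797 + 0.06694i)|01⟩ + (0.3223 + 0.5598i)|10⟩ + (-0.1831 - 0.6195i)|11⟩

amp(|b₁b₂…⟩) = product of the factor amplitudes for bits b₁, b₂, …; only kets whose every factor amplitude is nonzero survive.
|00⟩: (0.4067)(-1/√2) = -0.2876
|01⟩: (0.4067)(0.6877 + 0.1646i) = (0.2797 + 0.06694i)
|10⟩: (-0.4558 - 0.7917i)(-1/√2) = (0.3223 + 0.5598i)
|11⟩: (-0.4558 - 0.7917i)(0.6877 + 0.1646i) = (-0.1831 - 0.6195i)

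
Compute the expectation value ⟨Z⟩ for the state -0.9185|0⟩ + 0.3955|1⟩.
0.6872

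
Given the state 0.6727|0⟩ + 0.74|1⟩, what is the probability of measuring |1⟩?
0.5476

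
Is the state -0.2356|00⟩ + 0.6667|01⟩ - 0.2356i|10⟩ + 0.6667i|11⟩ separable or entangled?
Separable

Writing the state as a|00⟩ + b|01⟩ + c|10⟩ + d|11⟩, it is a product state iff ad − bc = 0.
Here (a, b, c, d) = (-0.2356, 0.6667, -0.2356i, 0.6667i): ad − bc = (-0.2356)(0.6667i) − (0.6667)(-0.2356i) = 0, so the state is separable.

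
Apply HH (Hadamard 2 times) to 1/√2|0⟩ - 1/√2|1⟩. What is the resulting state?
1/√2|0⟩ - 1/√2|1⟩

H² = I, so an even number of Hadamards cancels: H^2 = I and the state is unchanged.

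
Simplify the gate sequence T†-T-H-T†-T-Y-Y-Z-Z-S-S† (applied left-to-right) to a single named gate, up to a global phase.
H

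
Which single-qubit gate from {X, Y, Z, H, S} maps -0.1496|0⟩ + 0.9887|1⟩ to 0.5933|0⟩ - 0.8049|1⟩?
H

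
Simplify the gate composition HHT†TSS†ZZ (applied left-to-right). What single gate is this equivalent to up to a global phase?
I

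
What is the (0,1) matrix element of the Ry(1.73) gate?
-0.7611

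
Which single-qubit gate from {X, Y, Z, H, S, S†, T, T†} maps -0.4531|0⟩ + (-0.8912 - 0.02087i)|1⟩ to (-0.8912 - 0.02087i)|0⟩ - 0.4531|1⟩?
X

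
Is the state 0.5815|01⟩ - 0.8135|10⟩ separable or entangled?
Entangled

Writing the state as a|00⟩ + b|01⟩ + c|10⟩ + d|11⟩, it is a product state iff ad − bc = 0.
Here (a, b, c, d) = (0, 0.5815, -0.8135, 0): ad − bc = (0)(0) − (0.5815)(-0.8135) = 0.4731 ≠ 0, so the state is entangled.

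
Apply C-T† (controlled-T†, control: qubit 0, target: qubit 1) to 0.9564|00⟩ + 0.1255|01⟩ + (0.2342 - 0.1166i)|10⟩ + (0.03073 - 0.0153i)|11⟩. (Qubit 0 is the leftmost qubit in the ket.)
0.9564|00⟩ + 0.1255|01⟩ + (0.2342 - 0.1166i)|10⟩ + (0.01091 - 0.03255i)|11⟩

C-T† leaves the control-|0⟩ kets |00⟩, |01⟩ unchanged and applies T† to qubit 1 on the control-|1⟩ pair (|10⟩, |11⟩).
T† = [[1, 0], [0, (1/√2 - (1/√2)i)]].
With a = amp(|10⟩) = (0.2342 - 0.1166i) and b = amp(|11⟩) = (0.03073 - 0.0153i):
new amp(|10⟩) = (1)·a = (0.2342 - 0.1166i)
new amp(|11⟩) = (1/√2 - (1/√2)i)·b = (0.01091 - 0.03255i)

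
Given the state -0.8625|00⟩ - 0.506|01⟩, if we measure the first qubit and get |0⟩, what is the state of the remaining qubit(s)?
-0.8625|0⟩ - 0.506|1⟩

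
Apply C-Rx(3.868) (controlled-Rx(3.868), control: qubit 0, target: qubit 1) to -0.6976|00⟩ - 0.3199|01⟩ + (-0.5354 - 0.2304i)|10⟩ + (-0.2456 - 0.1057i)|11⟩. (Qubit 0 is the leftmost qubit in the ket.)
-0.6976|00⟩ - 0.3199|01⟩ + (0.09141 + 0.3114i)|10⟩ + (-0.1281 + 0.538i)|11⟩

C-Rx(3.868) leaves the control-|0⟩ kets |00⟩, |01⟩ unchanged and applies Rx(3.868) to qubit 1 on the control-|1⟩ pair (|10⟩, |11⟩).
Rx(3.868) = [[cos(θ/2), −i·sin(θ/2)], [−i·sin(θ/2), cos(θ/2)]]; θ = 3.868, cos(θ/2) ≈ -0.355271, sin(θ/2) ≈ 0.934763.
With a = amp(|10⟩) = (-0.5354 - 0.2304i) and b = amp(|11⟩) = (-0.2456 - 0.1057i):
new amp(|10⟩) = (-0.355271)·a + (-0.934763i)·b = (0.09141 + 0.3114i)
new amp(|11⟩) = (-0.934763i)·a + (-0.355271)·b = (-0.1281 + 0.538i)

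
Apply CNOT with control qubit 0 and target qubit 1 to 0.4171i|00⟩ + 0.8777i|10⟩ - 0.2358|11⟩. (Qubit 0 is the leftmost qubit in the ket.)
0.4171i|00⟩ - 0.2358|10⟩ + 0.8777i|11⟩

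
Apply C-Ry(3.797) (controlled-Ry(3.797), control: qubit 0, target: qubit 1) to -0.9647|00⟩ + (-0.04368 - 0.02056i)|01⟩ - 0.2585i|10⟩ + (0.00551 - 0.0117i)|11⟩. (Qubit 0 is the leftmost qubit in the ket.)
-0.9647|00⟩ + (-0.04368 - 0.02056i)|01⟩ + (-0.005217 + 0.09428i)|10⟩ + (-0.001774 - 0.241i)|11⟩

C-Ry(3.797) leaves the control-|0⟩ kets |00⟩, |01⟩ unchanged and applies Ry(3.797) to qubit 1 on the control-|1⟩ pair (|10⟩, |11⟩).
Ry(3.797) = [[cos(θ/2), −sin(θ/2)], [sin(θ/2), cos(θ/2)]]; θ = 3.797, cos(θ/2) ≈ -0.32187, sin(θ/2) ≈ 0.946784.
With a = amp(|10⟩) = -0.2585i and b = amp(|11⟩) = (0.00551 - 0.0117i):
new amp(|10⟩) = (-0.32187)·a + (-0.946784)·b = (-0.005217 + 0.09428i)
new amp(|11⟩) = (0.946784)·a + (-0.32187)·b = (-0.001774 - 0.241i)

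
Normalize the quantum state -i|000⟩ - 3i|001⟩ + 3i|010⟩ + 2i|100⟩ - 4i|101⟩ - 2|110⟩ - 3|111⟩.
-0.1387i|000⟩ - 0.416i|001⟩ + 0.416i|010⟩ + 0.2774i|100⟩ - 0.5547i|101⟩ - 0.2774|110⟩ - 0.416|111⟩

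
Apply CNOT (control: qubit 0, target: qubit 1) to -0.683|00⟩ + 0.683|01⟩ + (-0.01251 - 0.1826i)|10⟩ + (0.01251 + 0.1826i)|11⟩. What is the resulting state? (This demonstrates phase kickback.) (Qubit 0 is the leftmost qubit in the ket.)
-0.683|00⟩ + 0.683|01⟩ + (0.01251 + 0.1826i)|10⟩ + (-0.01251 - 0.1826i)|11⟩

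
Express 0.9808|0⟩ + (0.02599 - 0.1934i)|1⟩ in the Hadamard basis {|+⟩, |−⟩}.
(0.7119 - 0.1368i)|+⟩ + (0.6752 + 0.1368i)|−⟩

With |ψ⟩ = α|0⟩ + β|1⟩, the Hadamard-basis coefficients are ⟨+|ψ⟩ = (α + β)/√2 and ⟨−|ψ⟩ = (α − β)/√2.
Here α = 0.9808, β = (0.02599 - 0.1934i): (α + β)/√2 = (0.7119 - 0.1368i), (α − β)/√2 = (0.6752 + 0.1368i).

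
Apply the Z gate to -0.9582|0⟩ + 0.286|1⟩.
-0.9582|0⟩ - 0.286|1⟩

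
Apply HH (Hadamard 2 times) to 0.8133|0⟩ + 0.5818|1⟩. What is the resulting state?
0.8133|0⟩ + 0.5818|1⟩

H² = I, so an even number of Hadamards cancels: H^2 = I and the state is unchanged.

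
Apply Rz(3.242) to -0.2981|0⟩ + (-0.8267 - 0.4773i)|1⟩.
(0.01496 + 0.2977i)|0⟩ + (0.5182 - 0.8017i)|1⟩

Rz(3.242) = [[e^(−iθ/2), 0], [0, e^(iθ/2)]] with e^(±iθ/2) = cos(θ/2) ± i·sin(θ/2); θ = 3.242, cos(θ/2) ≈ -0.0501826, sin(θ/2) ≈ 0.99874.
With a = amp(|0⟩) = -0.2981 and b = amp(|1⟩) = (-0.8267 - 0.4773i):
new amp(|0⟩) = (-0.0501826 - 0.99874i)·a = (0.01496 + 0.2977i)
new amp(|1⟩) = (-0.0501826 + 0.99874i)·b = (0.5182 - 0.8017i)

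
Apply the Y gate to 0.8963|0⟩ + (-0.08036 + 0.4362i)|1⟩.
(0.4362 + 0.08036i)|0⟩ + 0.8963i|1⟩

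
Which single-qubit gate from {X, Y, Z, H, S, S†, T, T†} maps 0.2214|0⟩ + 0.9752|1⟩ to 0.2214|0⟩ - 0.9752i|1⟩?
S†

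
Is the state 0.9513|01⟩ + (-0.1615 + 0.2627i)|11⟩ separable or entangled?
Separable

Writing the state as a|00⟩ + b|01⟩ + c|10⟩ + d|11⟩, it is a product state iff ad − bc = 0.
Here (a, b, c, d) = (0, 0.9513, 0, (-0.1615 + 0.2627i)): ad − bc = (0)(-0.1615 + 0.2627i) − (0.9513)(0) = 0, so the state is separable.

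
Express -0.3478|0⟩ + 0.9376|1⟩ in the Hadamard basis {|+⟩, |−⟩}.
0.4171|+⟩ - 0.9089|−⟩

With |ψ⟩ = α|0⟩ + β|1⟩, the Hadamard-basis coefficients are ⟨+|ψ⟩ = (α + β)/√2 and ⟨−|ψ⟩ = (α − β)/√2.
Here α = -0.3478, β = 0.9376: (α + β)/√2 = 0.4171, (α − β)/√2 = -0.9089.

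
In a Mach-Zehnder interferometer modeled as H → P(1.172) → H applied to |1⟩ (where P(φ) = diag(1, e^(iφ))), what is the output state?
(0.3058 - 0.4608i)|0⟩ + (0.6942 + 0.4608i)|1⟩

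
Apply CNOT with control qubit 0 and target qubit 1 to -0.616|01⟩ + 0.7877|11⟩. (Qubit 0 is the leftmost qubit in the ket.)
-0.616|01⟩ + 0.7877|10⟩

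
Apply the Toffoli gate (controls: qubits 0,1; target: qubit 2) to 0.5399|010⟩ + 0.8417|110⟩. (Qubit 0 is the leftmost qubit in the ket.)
0.5399|010⟩ + 0.8417|111⟩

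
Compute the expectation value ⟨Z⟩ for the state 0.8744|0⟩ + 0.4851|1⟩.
0.5293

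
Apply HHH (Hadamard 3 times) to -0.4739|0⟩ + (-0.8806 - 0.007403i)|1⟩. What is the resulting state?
(-0.9578 - 0.005235i)|0⟩ + (0.2876 + 0.005235i)|1⟩

H² = I, so H^3 = H: a single Hadamard. With (a, b) = (-0.4739, (-0.8806 - 0.007403i)), H gives ((a + b)/√2, (a − b)/√2) = ((-0.9578 - 0.005235i), (0.2876 + 0.005235i)).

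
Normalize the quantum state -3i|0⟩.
-i|0⟩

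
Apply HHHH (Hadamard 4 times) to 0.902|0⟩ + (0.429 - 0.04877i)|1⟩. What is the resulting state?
0.902|0⟩ + (0.429 - 0.04877i)|1⟩

H² = I, so an even number of Hadamards cancels: H^4 = I and the state is unchanged.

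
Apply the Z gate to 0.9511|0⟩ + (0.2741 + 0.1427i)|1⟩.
0.9511|0⟩ + (-0.2741 - 0.1427i)|1⟩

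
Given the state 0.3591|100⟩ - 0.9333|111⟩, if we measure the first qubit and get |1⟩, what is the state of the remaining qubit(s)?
0.3591|00⟩ - 0.9333|11⟩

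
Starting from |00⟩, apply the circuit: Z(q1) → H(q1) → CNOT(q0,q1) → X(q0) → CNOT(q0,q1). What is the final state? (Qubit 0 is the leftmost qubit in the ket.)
1/√2|10⟩ + 1/√2|11⟩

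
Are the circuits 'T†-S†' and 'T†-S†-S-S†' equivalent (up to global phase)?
Yes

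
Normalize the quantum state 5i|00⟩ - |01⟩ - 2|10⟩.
0.9129i|00⟩ - 0.1826|01⟩ - 0.3651|10⟩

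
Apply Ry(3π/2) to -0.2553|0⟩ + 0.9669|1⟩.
-0.5032|0⟩ - 0.8642|1⟩

Ry(3π/2) = [[cos(θ/2), −sin(θ/2)], [sin(θ/2), cos(θ/2)]]; θ = 3π/2, cos(θ/2) ≈ -0.707107, sin(θ/2) ≈ 0.707107.
With a = amp(|0⟩) = -0.2553 and b = amp(|1⟩) = 0.9669:
new amp(|0⟩) = (-0.707107)·a + (-0.707107)·b = -0.5032
new amp(|1⟩) = (0.707107)·a + (-0.707107)·b = -0.8642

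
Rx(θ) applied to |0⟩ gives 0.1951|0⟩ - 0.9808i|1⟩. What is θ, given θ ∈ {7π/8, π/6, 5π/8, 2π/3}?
7π/8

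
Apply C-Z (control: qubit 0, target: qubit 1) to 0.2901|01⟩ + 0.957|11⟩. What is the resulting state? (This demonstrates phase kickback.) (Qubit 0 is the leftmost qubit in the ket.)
0.2901|01⟩ - 0.957|11⟩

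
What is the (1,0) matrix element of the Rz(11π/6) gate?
0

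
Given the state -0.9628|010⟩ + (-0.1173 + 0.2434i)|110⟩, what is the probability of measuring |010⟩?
0.927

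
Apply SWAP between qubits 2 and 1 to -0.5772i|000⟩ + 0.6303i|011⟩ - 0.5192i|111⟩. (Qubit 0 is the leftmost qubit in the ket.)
-0.5772i|000⟩ + 0.6303i|011⟩ - 0.5192i|111⟩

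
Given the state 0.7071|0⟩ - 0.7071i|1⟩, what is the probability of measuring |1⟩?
0.5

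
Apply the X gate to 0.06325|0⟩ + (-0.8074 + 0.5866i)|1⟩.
(-0.8074 + 0.5866i)|0⟩ + 0.06325|1⟩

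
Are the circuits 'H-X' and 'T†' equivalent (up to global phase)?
No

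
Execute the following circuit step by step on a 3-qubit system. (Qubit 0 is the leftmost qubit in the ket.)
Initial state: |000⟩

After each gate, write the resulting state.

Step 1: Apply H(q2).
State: 1/√2|000⟩ + 1/√2|001⟩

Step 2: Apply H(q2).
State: |000⟩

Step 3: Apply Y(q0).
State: i|100⟩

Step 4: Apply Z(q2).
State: i|100⟩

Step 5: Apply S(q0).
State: -|100⟩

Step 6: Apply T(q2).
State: -|100⟩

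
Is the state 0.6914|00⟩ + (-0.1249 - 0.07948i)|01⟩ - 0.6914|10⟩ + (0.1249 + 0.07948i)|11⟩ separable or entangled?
Separable

Writing the state as a|00⟩ + b|01⟩ + c|10⟩ + d|11⟩, it is a product state iff ad − bc = 0.
Here (a, b, c, d) = (0.6914, (-0.1249 - 0.07948i), -0.6914, (0.1249 + 0.07948i)): ad − bc = (0.6914)(0.1249 + 0.07948i) − (-0.1249 - 0.07948i)(-0.6914) = 0, so the state is separable.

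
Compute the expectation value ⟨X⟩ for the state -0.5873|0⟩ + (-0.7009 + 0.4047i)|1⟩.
0.8233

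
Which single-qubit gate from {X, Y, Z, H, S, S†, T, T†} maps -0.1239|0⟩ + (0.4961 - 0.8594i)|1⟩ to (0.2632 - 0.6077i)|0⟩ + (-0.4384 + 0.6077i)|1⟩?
H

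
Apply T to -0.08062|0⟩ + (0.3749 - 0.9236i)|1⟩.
-0.08062|0⟩ + (0.9182 - 0.388i)|1⟩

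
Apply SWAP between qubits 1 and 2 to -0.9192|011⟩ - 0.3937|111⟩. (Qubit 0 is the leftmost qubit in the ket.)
-0.9192|011⟩ - 0.3937|111⟩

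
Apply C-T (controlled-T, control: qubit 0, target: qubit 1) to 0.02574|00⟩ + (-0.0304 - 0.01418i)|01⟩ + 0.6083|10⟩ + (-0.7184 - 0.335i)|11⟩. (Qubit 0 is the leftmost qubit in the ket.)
0.02574|00⟩ + (-0.0304 - 0.01418i)|01⟩ + 0.6083|10⟩ + (-0.2711 - 0.7449i)|11⟩

C-T leaves the control-|0⟩ kets |00⟩, |01⟩ unchanged and applies T to qubit 1 on the control-|1⟩ pair (|10⟩, |11⟩).
T = [[1, 0], [0, (1/√2 + (1/√2)i)]].
With a = amp(|10⟩) = 0.6083 and b = amp(|11⟩) = (-0.7184 - 0.335i):
new amp(|10⟩) = (1)·a = 0.6083
new amp(|11⟩) = (1/√2 + (1/√2)i)·b = (-0.2711 - 0.7449i)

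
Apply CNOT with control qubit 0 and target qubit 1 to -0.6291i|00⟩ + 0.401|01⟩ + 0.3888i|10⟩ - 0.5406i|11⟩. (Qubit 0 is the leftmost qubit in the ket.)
-0.6291i|00⟩ + 0.401|01⟩ - 0.5406i|10⟩ + 0.3888i|11⟩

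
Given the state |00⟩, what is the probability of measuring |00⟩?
1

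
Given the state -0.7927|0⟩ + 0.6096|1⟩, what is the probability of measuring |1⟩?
0.3716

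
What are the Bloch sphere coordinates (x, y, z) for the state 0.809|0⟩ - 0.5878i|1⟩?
(0, -0.9511, 0.309)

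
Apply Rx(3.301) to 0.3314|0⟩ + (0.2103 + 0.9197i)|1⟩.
(0.8904 - 0.2096i)|0⟩ + (-0.01674 - 0.4036i)|1⟩

Rx(3.301) = [[cos(θ/2), −i·sin(θ/2)], [−i·sin(θ/2), cos(θ/2)]]; θ = 3.301, cos(θ/2) ≈ -0.0796193, sin(θ/2) ≈ 0.996825.
With a = amp(|0⟩) = 0.3314 and b = amp(|1⟩) = (0.2103 + 0.9197i):
new amp(|0⟩) = (-0.0796193)·a + (-0.996825i)·b = (0.8904 - 0.2096i)
new amp(|1⟩) = (-0.996825i)·a + (-0.0796193)·b = (-0.01674 - 0.4036i)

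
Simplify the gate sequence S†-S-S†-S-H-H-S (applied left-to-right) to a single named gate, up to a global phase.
S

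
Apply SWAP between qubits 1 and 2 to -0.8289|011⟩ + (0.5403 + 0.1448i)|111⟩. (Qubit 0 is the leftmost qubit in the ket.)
-0.8289|011⟩ + (0.5403 + 0.1448i)|111⟩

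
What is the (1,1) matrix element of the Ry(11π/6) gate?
-0.9659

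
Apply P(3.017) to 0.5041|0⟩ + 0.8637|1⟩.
0.5041|0⟩ + (-0.857 + 0.1073i)|1⟩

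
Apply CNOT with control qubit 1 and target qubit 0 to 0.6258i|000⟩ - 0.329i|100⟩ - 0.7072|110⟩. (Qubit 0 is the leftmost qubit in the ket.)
0.6258i|000⟩ - 0.7072|010⟩ - 0.329i|100⟩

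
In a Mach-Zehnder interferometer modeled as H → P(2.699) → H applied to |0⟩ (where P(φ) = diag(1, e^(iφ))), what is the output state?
(0.04818 + 0.2141i)|0⟩ + (0.9518 - 0.2141i)|1⟩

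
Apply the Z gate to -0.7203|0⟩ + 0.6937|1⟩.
-0.7203|0⟩ - 0.6937|1⟩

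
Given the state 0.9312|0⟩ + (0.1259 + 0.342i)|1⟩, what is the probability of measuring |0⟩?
0.8671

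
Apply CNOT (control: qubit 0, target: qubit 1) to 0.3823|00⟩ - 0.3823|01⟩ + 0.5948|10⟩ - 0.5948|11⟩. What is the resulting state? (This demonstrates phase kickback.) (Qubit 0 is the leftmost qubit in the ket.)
0.3823|00⟩ - 0.3823|01⟩ - 0.5948|10⟩ + 0.5948|11⟩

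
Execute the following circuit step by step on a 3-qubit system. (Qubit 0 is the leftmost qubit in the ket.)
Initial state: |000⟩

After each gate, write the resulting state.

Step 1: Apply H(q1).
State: 1/√2|000⟩ + 1/√2|010⟩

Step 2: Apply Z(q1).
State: 1/√2|000⟩ - 1/√2|010⟩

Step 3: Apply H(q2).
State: 1/2|000⟩ + 1/2|001⟩ - 1/2|010⟩ - 1/2|011⟩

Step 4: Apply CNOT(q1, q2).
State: 1/2|000⟩ + 1/2|001⟩ - 1/2|010⟩ - 1/2|011⟩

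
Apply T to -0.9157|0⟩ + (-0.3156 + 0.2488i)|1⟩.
-0.9157|0⟩ + (-0.3991 - 0.04723i)|1⟩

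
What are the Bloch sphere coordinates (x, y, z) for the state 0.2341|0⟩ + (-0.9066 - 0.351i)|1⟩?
(-0.4245, -0.1643, -0.8903)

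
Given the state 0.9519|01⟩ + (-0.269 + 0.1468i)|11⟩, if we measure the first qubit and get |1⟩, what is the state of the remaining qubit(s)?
(-0.8778 + 0.479i)|1⟩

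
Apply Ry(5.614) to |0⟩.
-0.9445|0⟩ + 0.3284|1⟩

Ry(5.614) = [[cos(θ/2), −sin(θ/2)], [sin(θ/2), cos(θ/2)]]; θ = 5.614, cos(θ/2) ≈ -0.944544, sin(θ/2) ≈ 0.328384.
With a = amp(|0⟩) = 1 and b = amp(|1⟩) = 0:
new amp(|0⟩) = (-0.944544)·a + (-0.328384)·b = -0.9445
new amp(|1⟩) = (0.328384)·a + (-0.944544)·b = 0.3284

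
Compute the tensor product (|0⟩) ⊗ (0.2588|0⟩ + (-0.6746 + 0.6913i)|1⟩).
0.2588|00⟩ + (-0.6746 + 0.6913i)|01⟩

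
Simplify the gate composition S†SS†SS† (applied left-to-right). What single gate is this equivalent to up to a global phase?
S†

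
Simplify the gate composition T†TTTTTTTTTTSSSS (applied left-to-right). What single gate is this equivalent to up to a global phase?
T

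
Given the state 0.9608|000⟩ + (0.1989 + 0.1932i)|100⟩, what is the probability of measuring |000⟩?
0.9231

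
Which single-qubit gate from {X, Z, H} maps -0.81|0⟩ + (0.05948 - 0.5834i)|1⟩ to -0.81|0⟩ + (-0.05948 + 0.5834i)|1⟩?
Z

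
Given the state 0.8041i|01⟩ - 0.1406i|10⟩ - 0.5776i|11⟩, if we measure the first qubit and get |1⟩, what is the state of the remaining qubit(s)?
-0.2365i|0⟩ - 0.9716i|1⟩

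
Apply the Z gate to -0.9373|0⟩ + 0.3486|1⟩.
-0.9373|0⟩ - 0.3486|1⟩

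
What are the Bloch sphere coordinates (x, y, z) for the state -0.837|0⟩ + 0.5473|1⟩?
(-0.9162, 0, 0.401)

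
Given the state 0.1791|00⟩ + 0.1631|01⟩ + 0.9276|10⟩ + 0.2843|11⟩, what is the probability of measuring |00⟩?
0.03208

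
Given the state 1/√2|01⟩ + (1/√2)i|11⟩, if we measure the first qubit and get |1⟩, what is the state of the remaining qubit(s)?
i|1⟩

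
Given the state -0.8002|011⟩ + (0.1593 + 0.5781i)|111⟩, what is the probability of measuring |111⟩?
0.3596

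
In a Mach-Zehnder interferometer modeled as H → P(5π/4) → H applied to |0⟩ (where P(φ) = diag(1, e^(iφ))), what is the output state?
(0.1464 - (1/√8)i)|0⟩ + (0.8536 + (1/√8)i)|1⟩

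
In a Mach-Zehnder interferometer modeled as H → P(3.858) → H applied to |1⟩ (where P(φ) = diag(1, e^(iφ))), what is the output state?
(0.8771 + 0.3283i)|0⟩ + (0.1229 - 0.3283i)|1⟩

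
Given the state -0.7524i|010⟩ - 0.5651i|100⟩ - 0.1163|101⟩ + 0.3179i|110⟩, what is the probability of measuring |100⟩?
0.3193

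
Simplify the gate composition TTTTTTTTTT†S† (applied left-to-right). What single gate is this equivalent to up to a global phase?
S†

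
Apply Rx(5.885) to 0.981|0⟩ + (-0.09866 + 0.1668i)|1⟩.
(-0.9286 + 0.01951i)|0⟩ + (0.09671 - 0.3575i)|1⟩

Rx(5.885) = [[cos(θ/2), −i·sin(θ/2)], [−i·sin(θ/2), cos(θ/2)]]; θ = 5.885, cos(θ/2) ≈ -0.980246, sin(θ/2) ≈ 0.19778.
With a = amp(|0⟩) = 0.981 and b = amp(|1⟩) = (-0.09866 + 0.1668i):
new amp(|0⟩) = (-0.980246)·a + (-0.19778i)·b = (-0.9286 + 0.01951i)
new amp(|1⟩) = (-0.19778i)·a + (-0.980246)·b = (0.09671 - 0.3575i)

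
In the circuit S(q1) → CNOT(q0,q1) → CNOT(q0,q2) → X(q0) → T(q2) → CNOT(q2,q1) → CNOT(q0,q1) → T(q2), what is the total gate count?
8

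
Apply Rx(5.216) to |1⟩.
-0.5086i|0⟩ - 0.861|1⟩

Rx(5.216) = [[cos(θ/2), −i·sin(θ/2)], [−i·sin(θ/2), cos(θ/2)]]; θ = 5.216, cos(θ/2) ≈ -0.860985, sin(θ/2) ≈ 0.50863.
With a = amp(|0⟩) = 0 and b = amp(|1⟩) = 1:
new amp(|0⟩) = (-0.860985)·a + (-0.50863i)·b = -0.5086i
new amp(|1⟩) = (-0.50863i)·a + (-0.860985)·b = -0.861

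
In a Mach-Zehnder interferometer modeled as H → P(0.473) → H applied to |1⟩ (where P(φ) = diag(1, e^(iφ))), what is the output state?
(0.0549 - 0.2278i)|0⟩ + (0.9451 + 0.2278i)|1⟩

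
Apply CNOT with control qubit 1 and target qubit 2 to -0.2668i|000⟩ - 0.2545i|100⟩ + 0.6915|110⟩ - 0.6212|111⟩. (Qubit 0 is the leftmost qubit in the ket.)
-0.2668i|000⟩ - 0.2545i|100⟩ - 0.6212|110⟩ + 0.6915|111⟩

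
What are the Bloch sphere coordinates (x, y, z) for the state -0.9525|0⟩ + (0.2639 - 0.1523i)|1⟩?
(-0.5027, 0.2901, 0.8144)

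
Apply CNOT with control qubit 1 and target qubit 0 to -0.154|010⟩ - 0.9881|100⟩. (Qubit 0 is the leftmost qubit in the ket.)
-0.9881|100⟩ - 0.154|110⟩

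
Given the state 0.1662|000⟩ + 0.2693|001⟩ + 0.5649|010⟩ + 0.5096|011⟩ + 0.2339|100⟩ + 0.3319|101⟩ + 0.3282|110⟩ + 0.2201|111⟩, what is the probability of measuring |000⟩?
0.02762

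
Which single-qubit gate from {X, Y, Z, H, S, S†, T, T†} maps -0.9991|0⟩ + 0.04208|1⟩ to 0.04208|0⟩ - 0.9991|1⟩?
X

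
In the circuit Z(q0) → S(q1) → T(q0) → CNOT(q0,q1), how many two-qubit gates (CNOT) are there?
1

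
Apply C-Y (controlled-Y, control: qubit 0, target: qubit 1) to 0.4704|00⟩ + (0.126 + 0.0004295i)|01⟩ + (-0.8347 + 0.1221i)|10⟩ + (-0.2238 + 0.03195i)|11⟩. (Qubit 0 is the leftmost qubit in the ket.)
0.4704|00⟩ + (0.126 + 0.0004295i)|01⟩ + (0.03195 + 0.2238i)|10⟩ + (-0.1221 - 0.8347i)|11⟩

C-Y leaves the control-|0⟩ kets |00⟩, |01⟩ unchanged and applies Y to qubit 1 on the control-|1⟩ pair (|10⟩, |11⟩).
Y = [[0, -i], [i, 0]].
With a = amp(|10⟩) = (-0.8347 + 0.1221i) and b = amp(|11⟩) = (-0.2238 + 0.03195i):
new amp(|10⟩) = (-i)·b = (0.03195 + 0.2238i)
new amp(|11⟩) = (i)·a = (-0.1221 - 0.8347i)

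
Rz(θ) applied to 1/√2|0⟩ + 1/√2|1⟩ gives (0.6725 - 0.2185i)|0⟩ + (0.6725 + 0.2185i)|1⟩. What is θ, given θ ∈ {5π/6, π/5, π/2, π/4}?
π/5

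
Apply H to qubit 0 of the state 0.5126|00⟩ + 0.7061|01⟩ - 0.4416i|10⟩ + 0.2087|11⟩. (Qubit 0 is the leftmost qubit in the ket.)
(0.3625 - 0.3123i)|00⟩ + 0.6469|01⟩ + (0.3625 + 0.3123i)|10⟩ + 0.3517|11⟩

H on qubit 0 mixes each pair of kets that differ only in qubit 0: amplitudes (a, b) of (|…0…⟩, |…1…⟩) become ((a + b)/√2, (a − b)/√2). Kets absent from the input have amplitude 0.
(|00⟩, |10⟩): (a, b) = (0.5126, -0.4416i) → ((0.3625 - 0.3123i), (0.3625 + 0.3123i))
(|01⟩, |11⟩): (a, b) = (0.7061, 0.2087) → (0.6469, 0.3517)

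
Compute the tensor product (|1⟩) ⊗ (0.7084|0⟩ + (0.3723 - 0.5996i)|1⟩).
0.7084|10⟩ + (0.3723 - 0.5996i)|11⟩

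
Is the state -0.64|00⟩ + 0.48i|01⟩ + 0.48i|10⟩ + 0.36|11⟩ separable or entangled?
Separable

Writing the state as a|00⟩ + b|01⟩ + c|10⟩ + d|11⟩, it is a product state iff ad − bc = 0.
Here (a, b, c, d) = (-0.64, 0.48i, 0.48i, 0.36): ad − bc = (-0.64)(0.36) − (0.48i)(0.48i) = 0, so the state is separable.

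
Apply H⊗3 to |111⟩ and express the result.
1/√8|000⟩ - 1/√8|001⟩ - 1/√8|010⟩ + 1/√8|011⟩ - 1/√8|100⟩ + 1/√8|101⟩ + 1/√8|110⟩ - 1/√8|111⟩

H⊗3 gives amp(|y⟩) = (1/2√2) Σ_x (−1)^(x·y) amp(|x⟩), where x·y is the number of positions in which both x and y have a 1.
|000⟩: (1)/(2√2) = 1/√8
|001⟩: (-1)/(2√2) = -1/√8
|010⟩: (-1)/(2√2) = -1/√8
|011⟩: (1)/(2√2) = 1/√8
|100⟩: (-1)/(2√2) = -1/√8
|101⟩: (1)/(2√2) = 1/√8
|110⟩: (1)/(2√2) = 1/√8
|111⟩: (-1)/(2√2) = -1/√8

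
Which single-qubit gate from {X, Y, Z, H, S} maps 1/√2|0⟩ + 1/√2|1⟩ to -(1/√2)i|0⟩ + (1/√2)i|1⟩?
Y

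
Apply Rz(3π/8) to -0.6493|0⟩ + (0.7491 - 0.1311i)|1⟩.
(-0.5399 + 0.3607i)|0⟩ + (0.6957 + 0.3072i)|1⟩

Rz(3π/8) = [[e^(−iθ/2), 0], [0, e^(iθ/2)]] with e^(±iθ/2) = cos(θ/2) ± i·sin(θ/2); θ = 3π/8, cos(θ/2) ≈ 0.83147, sin(θ/2) ≈ 0.55557.
With a = amp(|0⟩) = -0.6493 and b = amp(|1⟩) = (0.7491 - 0.1311i):
new amp(|0⟩) = (0.83147 - 0.55557i)·a = (-0.5399 + 0.3607i)
new amp(|1⟩) = (0.83147 + 0.55557i)·b = (0.6957 + 0.3072i)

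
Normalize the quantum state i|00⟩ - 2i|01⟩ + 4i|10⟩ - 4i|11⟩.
0.1644i|00⟩ - 0.3288i|01⟩ + 0.6576i|10⟩ - 0.6576i|11⟩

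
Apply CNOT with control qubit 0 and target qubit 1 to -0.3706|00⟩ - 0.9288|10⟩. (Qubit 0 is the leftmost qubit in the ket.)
-0.3706|00⟩ - 0.9288|11⟩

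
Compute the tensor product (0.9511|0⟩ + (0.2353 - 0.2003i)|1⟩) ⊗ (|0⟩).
0.9511|00⟩ + (0.2353 - 0.2003i)|10⟩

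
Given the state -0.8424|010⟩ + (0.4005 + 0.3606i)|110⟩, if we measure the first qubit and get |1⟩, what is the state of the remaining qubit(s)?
(0.7432 + 0.6691i)|10⟩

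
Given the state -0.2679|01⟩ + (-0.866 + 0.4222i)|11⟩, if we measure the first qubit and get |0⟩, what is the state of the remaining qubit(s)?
-|1⟩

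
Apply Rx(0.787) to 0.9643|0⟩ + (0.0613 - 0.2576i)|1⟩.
(0.7918 - 0.0235i)|0⟩ + (0.05662 - 0.6076i)|1⟩

Rx(0.787) = [[cos(θ/2), −i·sin(θ/2)], [−i·sin(θ/2), cos(θ/2)]]; θ = 0.787, cos(θ/2) ≈ 0.923573, sin(θ/2) ≈ 0.383423.
With a = amp(|0⟩) = 0.9643 and b = amp(|1⟩) = (0.0613 - 0.2576i):
new amp(|0⟩) = (0.923573)·a + (-0.383423i)·b = (0.7918 - 0.0235i)
new amp(|1⟩) = (-0.383423i)·a + (0.923573)·b = (0.05662 - 0.6076i)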